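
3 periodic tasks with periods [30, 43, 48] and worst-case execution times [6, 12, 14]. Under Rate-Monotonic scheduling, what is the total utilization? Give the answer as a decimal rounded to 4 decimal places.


Compute individual utilizations (exact fractions):
  Task 1: C/T = 6/30 = 1/5 (approx. 0.2)
  Task 2: C/T = 12/43 (approx. 0.2791)
  Task 3: C/T = 14/48 = 7/24 (approx. 0.2917)
Total utilization U = 1/5 + 12/43 + 7/24 = 3977/5160
Rounded to 4 decimal places: U = 0.7707
RM (Liu & Layland) bound for 3 tasks = 0.779763; compare with U = 3977/5160 (approx. 0.770736)
U <= bound, so schedulable by RM sufficient condition.

0.7707


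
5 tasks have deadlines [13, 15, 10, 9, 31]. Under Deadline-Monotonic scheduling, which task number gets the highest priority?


Sort tasks by relative deadline (ascending):
  Task 4: deadline = 9
  Task 3: deadline = 10
  Task 1: deadline = 13
  Task 2: deadline = 15
  Task 5: deadline = 31
Priority order (highest first): [4, 3, 1, 2, 5]
Highest priority task = 4

4


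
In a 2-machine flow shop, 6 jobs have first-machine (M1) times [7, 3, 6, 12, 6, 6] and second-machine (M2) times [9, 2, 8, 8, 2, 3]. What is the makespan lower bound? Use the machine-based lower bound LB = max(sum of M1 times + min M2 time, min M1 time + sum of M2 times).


LB1 = sum(M1 times) + min(M2 times) = 40 + 2 = 42
LB2 = min(M1 times) + sum(M2 times) = 3 + 32 = 35
Lower bound = max(LB1, LB2) = max(42, 35) = 42

42


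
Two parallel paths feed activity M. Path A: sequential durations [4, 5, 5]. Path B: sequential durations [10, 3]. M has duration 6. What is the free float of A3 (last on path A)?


ES(A3) = sum of predecessors on chain A = 9
EF(A3) = ES + duration = 9 + 5 = 14
Successor of A3 is M. ES(M) = max(sum(A), sum(B)) = max(14, 13) = 14
Free float = ES(successor) - EF(current) = 14 - 14 = 0

0


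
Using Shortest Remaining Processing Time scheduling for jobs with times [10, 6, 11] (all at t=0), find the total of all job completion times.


Since all jobs arrive at t=0, SRPT equals SPT ordering.
SPT order: [6, 10, 11]
Completion times:
  Job 1: p=6, C=6
  Job 2: p=10, C=16
  Job 3: p=11, C=27
Total completion time = 6 + 16 + 27 = 49

49


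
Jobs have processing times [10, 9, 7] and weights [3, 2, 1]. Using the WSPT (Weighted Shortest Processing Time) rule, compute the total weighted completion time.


Compute p/w ratios and sort ascending (WSPT): [(10, 3), (9, 2), (7, 1)]
Compute weighted completion times:
  Job (p=10,w=3): C=10, w*C=3*10=30
  Job (p=9,w=2): C=19, w*C=2*19=38
  Job (p=7,w=1): C=26, w*C=1*26=26
Total weighted completion time = 94

94


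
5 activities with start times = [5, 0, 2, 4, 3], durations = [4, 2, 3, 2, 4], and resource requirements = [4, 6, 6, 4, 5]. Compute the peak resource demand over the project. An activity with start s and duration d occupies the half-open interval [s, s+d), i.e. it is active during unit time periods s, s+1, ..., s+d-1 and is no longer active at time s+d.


Each activity i is active on [start_i, start_i + duration_i).
Compute total resource usage per time slot:
  t=0: active resources = [6], total = 6
  t=1: active resources = [6], total = 6
  t=2: active resources = [6], total = 6
  t=3: active resources = [6, 5], total = 11
  t=4: active resources = [6, 4, 5], total = 15
  t=5: active resources = [4, 4, 5], total = 13
  t=6: active resources = [4, 5], total = 9
  t=7: active resources = [4], total = 4
  t=8: active resources = [4], total = 4
Peak resource demand = 15

15


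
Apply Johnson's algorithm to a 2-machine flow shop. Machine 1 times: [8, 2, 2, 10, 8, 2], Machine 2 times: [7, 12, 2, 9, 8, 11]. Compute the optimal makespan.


Apply Johnson's rule:
  Group 1 (a <= b): [(2, 2, 12), (3, 2, 2), (6, 2, 11), (5, 8, 8)]
  Group 2 (a > b): [(4, 10, 9), (1, 8, 7)]
Optimal job order: [2, 3, 6, 5, 4, 1]
Schedule:
  Job 2: M1 done at 2, M2 done at 14
  Job 3: M1 done at 4, M2 done at 16
  Job 6: M1 done at 6, M2 done at 27
  Job 5: M1 done at 14, M2 done at 35
  Job 4: M1 done at 24, M2 done at 44
  Job 1: M1 done at 32, M2 done at 51
Makespan = 51

51


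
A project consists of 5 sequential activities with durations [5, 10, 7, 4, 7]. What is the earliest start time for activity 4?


Activity 4 starts after activities 1 through 3 complete.
Predecessor durations: [5, 10, 7]
ES = 5 + 10 + 7 = 22

22


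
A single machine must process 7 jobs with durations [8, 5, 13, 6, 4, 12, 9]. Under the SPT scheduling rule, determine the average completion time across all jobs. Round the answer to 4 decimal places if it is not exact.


Sort jobs by processing time (SPT order): [4, 5, 6, 8, 9, 12, 13]
Compute completion times sequentially:
  Job 1: processing = 4, completes at 4
  Job 2: processing = 5, completes at 9
  Job 3: processing = 6, completes at 15
  Job 4: processing = 8, completes at 23
  Job 5: processing = 9, completes at 32
  Job 6: processing = 12, completes at 44
  Job 7: processing = 13, completes at 57
Sum of completion times = 184
Average completion time = 184/7 = 26.2857

26.2857


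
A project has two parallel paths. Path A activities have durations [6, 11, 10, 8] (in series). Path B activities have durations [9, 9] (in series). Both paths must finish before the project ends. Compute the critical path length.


Path A total = 6 + 11 + 10 + 8 = 35
Path B total = 9 + 9 = 18
Critical path = longest path = max(35, 18) = 35

35


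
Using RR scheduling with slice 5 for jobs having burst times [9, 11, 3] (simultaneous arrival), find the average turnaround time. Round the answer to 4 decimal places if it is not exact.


Time quantum = 5
Execution trace:
  J1 runs 5 units, time = 5
  J2 runs 5 units, time = 10
  J3 runs 3 units, time = 13
  J1 runs 4 units, time = 17
  J2 runs 5 units, time = 22
  J2 runs 1 units, time = 23
Finish times: [17, 23, 13]
Average turnaround = 53/3 = 17.6667

17.6667


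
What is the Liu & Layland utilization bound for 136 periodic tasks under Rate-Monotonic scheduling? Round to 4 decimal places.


Compute 2^(1/136) = 1.0051096806
Subtract 1: 1.0051096806 - 1 = 0.0051096806
Multiply by n: 136 * 0.0051096806 = 0.6949165616
Round to 4 dp: 0.6949

0.6949


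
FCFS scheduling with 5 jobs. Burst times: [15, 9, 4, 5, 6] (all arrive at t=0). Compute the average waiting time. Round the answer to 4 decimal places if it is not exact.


FCFS order (as given): [15, 9, 4, 5, 6]
Waiting times:
  Job 1: wait = 0
  Job 2: wait = 15
  Job 3: wait = 24
  Job 4: wait = 28
  Job 5: wait = 33
Sum of waiting times = 100
Average waiting time = 100/5 = 20.0

20.0


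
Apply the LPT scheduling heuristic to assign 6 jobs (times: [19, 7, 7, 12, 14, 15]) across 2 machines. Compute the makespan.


Sort jobs in decreasing order (LPT): [19, 15, 14, 12, 7, 7]
Assign each job to the least loaded machine:
  Machine 1: jobs [19, 12, 7], load = 38
  Machine 2: jobs [15, 14, 7], load = 36
Makespan = max load = 38

38


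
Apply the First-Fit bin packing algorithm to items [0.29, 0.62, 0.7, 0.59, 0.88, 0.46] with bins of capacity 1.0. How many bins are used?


Place items sequentially using First-Fit:
  Item 0.29 -> new Bin 1
  Item 0.62 -> Bin 1 (now 0.91)
  Item 0.7 -> new Bin 2
  Item 0.59 -> new Bin 3
  Item 0.88 -> new Bin 4
  Item 0.46 -> new Bin 5
Total bins used = 5

5


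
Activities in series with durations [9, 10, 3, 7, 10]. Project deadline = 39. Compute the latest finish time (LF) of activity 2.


LF(activity 2) = deadline - sum of successor durations
Successors: activities 3 through 5 with durations [3, 7, 10]
Sum of successor durations = 20
LF = 39 - 20 = 19

19


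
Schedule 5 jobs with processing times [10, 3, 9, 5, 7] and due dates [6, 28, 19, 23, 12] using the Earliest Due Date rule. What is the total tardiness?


Sort by due date (EDD order): [(10, 6), (7, 12), (9, 19), (5, 23), (3, 28)]
Compute completion times and tardiness:
  Job 1: p=10, d=6, C=10, tardiness=max(0,10-6)=4
  Job 2: p=7, d=12, C=17, tardiness=max(0,17-12)=5
  Job 3: p=9, d=19, C=26, tardiness=max(0,26-19)=7
  Job 4: p=5, d=23, C=31, tardiness=max(0,31-23)=8
  Job 5: p=3, d=28, C=34, tardiness=max(0,34-28)=6
Total tardiness = 30

30


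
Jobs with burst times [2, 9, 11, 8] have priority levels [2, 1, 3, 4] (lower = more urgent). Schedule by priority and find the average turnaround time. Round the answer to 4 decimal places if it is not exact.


Sort by priority (ascending = highest first):
Order: [(1, 9), (2, 2), (3, 11), (4, 8)]
Completion times:
  Priority 1, burst=9, C=9
  Priority 2, burst=2, C=11
  Priority 3, burst=11, C=22
  Priority 4, burst=8, C=30
Average turnaround = 72/4 = 18.0

18.0


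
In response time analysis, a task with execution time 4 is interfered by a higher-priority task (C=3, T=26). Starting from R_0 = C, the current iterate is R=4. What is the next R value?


R_next = C + ceil(R_prev / T_hp) * C_hp
ceil(4 / 26) = ceil(0.1538) = 1
Interference = 1 * 3 = 3
R_next = 4 + 3 = 7

7


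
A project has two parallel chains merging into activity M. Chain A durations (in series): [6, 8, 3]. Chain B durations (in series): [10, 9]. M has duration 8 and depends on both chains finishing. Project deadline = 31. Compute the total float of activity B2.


Forward pass: ES(B2) = sum of predecessors on chain B = 10
EF = ES + duration = 10 + 9 = 19
Backward pass: LF(M) = deadline = 31; LS(M) = 31 - 8 = 23
LF(B2) = LS(M) - sum(successors on chain B) = 23 - 0 = 23
LS = LF - duration = 23 - 9 = 14
Total float = LS - ES = 14 - 10 = 4

4


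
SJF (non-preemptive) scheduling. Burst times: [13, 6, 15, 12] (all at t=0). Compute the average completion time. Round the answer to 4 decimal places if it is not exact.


SJF order (ascending): [6, 12, 13, 15]
Completion times:
  Job 1: burst=6, C=6
  Job 2: burst=12, C=18
  Job 3: burst=13, C=31
  Job 4: burst=15, C=46
Average completion = 101/4 = 25.25

25.25


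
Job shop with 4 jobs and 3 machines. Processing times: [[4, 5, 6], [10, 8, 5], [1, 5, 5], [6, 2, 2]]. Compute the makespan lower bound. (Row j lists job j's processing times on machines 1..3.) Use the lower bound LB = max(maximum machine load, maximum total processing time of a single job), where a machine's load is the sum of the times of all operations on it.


Machine loads:
  Machine 1: 4 + 10 + 1 + 6 = 21
  Machine 2: 5 + 8 + 5 + 2 = 20
  Machine 3: 6 + 5 + 5 + 2 = 18
Max machine load = 21
Job totals:
  Job 1: 15
  Job 2: 23
  Job 3: 11
  Job 4: 10
Max job total = 23
Lower bound = max(21, 23) = 23

23


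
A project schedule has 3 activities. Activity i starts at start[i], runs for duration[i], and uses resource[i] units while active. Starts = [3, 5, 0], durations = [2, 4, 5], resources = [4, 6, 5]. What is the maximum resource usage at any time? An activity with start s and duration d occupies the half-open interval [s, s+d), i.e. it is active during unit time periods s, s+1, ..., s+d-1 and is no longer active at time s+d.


Each activity i is active on [start_i, start_i + duration_i).
Compute total resource usage per time slot:
  t=0: active resources = [5], total = 5
  t=1: active resources = [5], total = 5
  t=2: active resources = [5], total = 5
  t=3: active resources = [4, 5], total = 9
  t=4: active resources = [4, 5], total = 9
  t=5: active resources = [6], total = 6
  t=6: active resources = [6], total = 6
  t=7: active resources = [6], total = 6
  t=8: active resources = [6], total = 6
Peak resource demand = 9

9


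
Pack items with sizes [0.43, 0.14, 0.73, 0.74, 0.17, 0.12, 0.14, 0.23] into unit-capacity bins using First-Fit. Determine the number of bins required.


Place items sequentially using First-Fit:
  Item 0.43 -> new Bin 1
  Item 0.14 -> Bin 1 (now 0.57)
  Item 0.73 -> new Bin 2
  Item 0.74 -> new Bin 3
  Item 0.17 -> Bin 1 (now 0.74)
  Item 0.12 -> Bin 1 (now 0.86)
  Item 0.14 -> Bin 1 (now 1.0)
  Item 0.23 -> Bin 2 (now 0.96)
Total bins used = 3

3


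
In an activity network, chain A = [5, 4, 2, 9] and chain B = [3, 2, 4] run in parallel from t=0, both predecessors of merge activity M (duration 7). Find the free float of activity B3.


ES(B3) = sum of predecessors on chain B = 5
EF(B3) = ES + duration = 5 + 4 = 9
Successor of B3 is M. ES(M) = max(sum(A), sum(B)) = max(20, 9) = 20
Free float = ES(successor) - EF(current) = 20 - 9 = 11

11


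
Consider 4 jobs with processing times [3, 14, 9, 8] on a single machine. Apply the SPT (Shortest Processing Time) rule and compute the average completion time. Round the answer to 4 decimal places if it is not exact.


Sort jobs by processing time (SPT order): [3, 8, 9, 14]
Compute completion times sequentially:
  Job 1: processing = 3, completes at 3
  Job 2: processing = 8, completes at 11
  Job 3: processing = 9, completes at 20
  Job 4: processing = 14, completes at 34
Sum of completion times = 68
Average completion time = 68/4 = 17.0

17.0


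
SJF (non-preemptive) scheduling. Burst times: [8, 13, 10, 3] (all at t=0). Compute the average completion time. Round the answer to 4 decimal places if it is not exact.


SJF order (ascending): [3, 8, 10, 13]
Completion times:
  Job 1: burst=3, C=3
  Job 2: burst=8, C=11
  Job 3: burst=10, C=21
  Job 4: burst=13, C=34
Average completion = 69/4 = 17.25

17.25


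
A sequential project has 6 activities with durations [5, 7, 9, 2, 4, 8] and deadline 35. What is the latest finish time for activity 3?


LF(activity 3) = deadline - sum of successor durations
Successors: activities 4 through 6 with durations [2, 4, 8]
Sum of successor durations = 14
LF = 35 - 14 = 21

21


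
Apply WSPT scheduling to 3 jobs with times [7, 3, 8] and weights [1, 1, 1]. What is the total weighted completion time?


Compute p/w ratios and sort ascending (WSPT): [(3, 1), (7, 1), (8, 1)]
Compute weighted completion times:
  Job (p=3,w=1): C=3, w*C=1*3=3
  Job (p=7,w=1): C=10, w*C=1*10=10
  Job (p=8,w=1): C=18, w*C=1*18=18
Total weighted completion time = 31

31


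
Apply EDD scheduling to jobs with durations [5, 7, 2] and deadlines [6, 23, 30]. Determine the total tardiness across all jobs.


Sort by due date (EDD order): [(5, 6), (7, 23), (2, 30)]
Compute completion times and tardiness:
  Job 1: p=5, d=6, C=5, tardiness=max(0,5-6)=0
  Job 2: p=7, d=23, C=12, tardiness=max(0,12-23)=0
  Job 3: p=2, d=30, C=14, tardiness=max(0,14-30)=0
Total tardiness = 0

0


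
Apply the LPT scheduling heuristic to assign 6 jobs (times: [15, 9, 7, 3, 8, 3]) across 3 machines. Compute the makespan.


Sort jobs in decreasing order (LPT): [15, 9, 8, 7, 3, 3]
Assign each job to the least loaded machine:
  Machine 1: jobs [15], load = 15
  Machine 2: jobs [9, 3, 3], load = 15
  Machine 3: jobs [8, 7], load = 15
Makespan = max load = 15

15


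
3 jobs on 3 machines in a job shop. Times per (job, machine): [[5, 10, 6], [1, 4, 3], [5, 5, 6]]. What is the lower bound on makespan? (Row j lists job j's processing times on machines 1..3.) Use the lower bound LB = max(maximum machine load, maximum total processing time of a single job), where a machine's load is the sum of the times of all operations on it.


Machine loads:
  Machine 1: 5 + 1 + 5 = 11
  Machine 2: 10 + 4 + 5 = 19
  Machine 3: 6 + 3 + 6 = 15
Max machine load = 19
Job totals:
  Job 1: 21
  Job 2: 8
  Job 3: 16
Max job total = 21
Lower bound = max(19, 21) = 21

21


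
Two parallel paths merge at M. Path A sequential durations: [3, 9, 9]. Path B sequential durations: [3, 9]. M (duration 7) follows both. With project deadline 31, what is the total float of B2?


Forward pass: ES(B2) = sum of predecessors on chain B = 3
EF = ES + duration = 3 + 9 = 12
Backward pass: LF(M) = deadline = 31; LS(M) = 31 - 7 = 24
LF(B2) = LS(M) - sum(successors on chain B) = 24 - 0 = 24
LS = LF - duration = 24 - 9 = 15
Total float = LS - ES = 15 - 3 = 12

12


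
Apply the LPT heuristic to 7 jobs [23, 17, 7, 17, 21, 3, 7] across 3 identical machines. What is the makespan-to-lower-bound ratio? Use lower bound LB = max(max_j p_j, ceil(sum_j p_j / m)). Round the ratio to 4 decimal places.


LPT order: [23, 21, 17, 17, 7, 7, 3]
Machine loads after assignment: [30, 31, 34]
LPT makespan = 34
Lower bound = max(max_job, ceil(total/3)) = max(23, 32) = 32
Ratio = 34 / 32 = 1.0625

1.0625


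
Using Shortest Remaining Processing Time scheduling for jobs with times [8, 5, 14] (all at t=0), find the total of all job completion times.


Since all jobs arrive at t=0, SRPT equals SPT ordering.
SPT order: [5, 8, 14]
Completion times:
  Job 1: p=5, C=5
  Job 2: p=8, C=13
  Job 3: p=14, C=27
Total completion time = 5 + 13 + 27 = 45

45


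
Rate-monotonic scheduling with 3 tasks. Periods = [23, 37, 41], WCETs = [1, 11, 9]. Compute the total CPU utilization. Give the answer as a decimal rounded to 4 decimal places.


Compute individual utilizations (exact fractions):
  Task 1: C/T = 1/23 (approx. 0.0435)
  Task 2: C/T = 11/37 (approx. 0.2973)
  Task 3: C/T = 9/41 (approx. 0.2195)
Total utilization U = 1/23 + 11/37 + 9/41 = 19549/34891
Rounded to 4 decimal places: U = 0.5603
RM (Liu & Layland) bound for 3 tasks = 0.779763; compare with U = 19549/34891 (approx. 0.560288)
U <= bound, so schedulable by RM sufficient condition.

0.5603


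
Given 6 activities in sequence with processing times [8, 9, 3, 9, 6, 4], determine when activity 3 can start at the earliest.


Activity 3 starts after activities 1 through 2 complete.
Predecessor durations: [8, 9]
ES = 8 + 9 = 17

17


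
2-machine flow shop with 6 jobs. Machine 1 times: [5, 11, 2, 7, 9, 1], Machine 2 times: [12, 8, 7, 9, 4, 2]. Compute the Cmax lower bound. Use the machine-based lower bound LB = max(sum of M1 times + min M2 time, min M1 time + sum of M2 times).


LB1 = sum(M1 times) + min(M2 times) = 35 + 2 = 37
LB2 = min(M1 times) + sum(M2 times) = 1 + 42 = 43
Lower bound = max(LB1, LB2) = max(37, 43) = 43

43


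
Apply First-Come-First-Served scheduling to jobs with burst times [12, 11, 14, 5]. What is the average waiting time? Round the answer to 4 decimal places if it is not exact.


FCFS order (as given): [12, 11, 14, 5]
Waiting times:
  Job 1: wait = 0
  Job 2: wait = 12
  Job 3: wait = 23
  Job 4: wait = 37
Sum of waiting times = 72
Average waiting time = 72/4 = 18.0

18.0


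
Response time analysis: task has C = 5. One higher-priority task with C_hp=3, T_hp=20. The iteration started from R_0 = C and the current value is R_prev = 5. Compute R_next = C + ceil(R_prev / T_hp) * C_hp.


R_next = C + ceil(R_prev / T_hp) * C_hp
ceil(5 / 20) = ceil(0.25) = 1
Interference = 1 * 3 = 3
R_next = 5 + 3 = 8

8


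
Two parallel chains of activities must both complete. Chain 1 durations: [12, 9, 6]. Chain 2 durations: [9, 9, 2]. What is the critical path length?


Path A total = 12 + 9 + 6 = 27
Path B total = 9 + 9 + 2 = 20
Critical path = longest path = max(27, 20) = 27

27


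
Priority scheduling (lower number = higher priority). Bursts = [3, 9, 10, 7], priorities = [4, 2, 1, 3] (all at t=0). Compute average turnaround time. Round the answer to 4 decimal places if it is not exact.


Sort by priority (ascending = highest first):
Order: [(1, 10), (2, 9), (3, 7), (4, 3)]
Completion times:
  Priority 1, burst=10, C=10
  Priority 2, burst=9, C=19
  Priority 3, burst=7, C=26
  Priority 4, burst=3, C=29
Average turnaround = 84/4 = 21.0

21.0


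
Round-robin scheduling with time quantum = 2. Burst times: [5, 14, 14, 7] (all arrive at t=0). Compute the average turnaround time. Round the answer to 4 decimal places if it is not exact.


Time quantum = 2
Execution trace:
  J1 runs 2 units, time = 2
  J2 runs 2 units, time = 4
  J3 runs 2 units, time = 6
  J4 runs 2 units, time = 8
  J1 runs 2 units, time = 10
  J2 runs 2 units, time = 12
  J3 runs 2 units, time = 14
  J4 runs 2 units, time = 16
  J1 runs 1 units, time = 17
  J2 runs 2 units, time = 19
  J3 runs 2 units, time = 21
  J4 runs 2 units, time = 23
  J2 runs 2 units, time = 25
  J3 runs 2 units, time = 27
  J4 runs 1 units, time = 28
  J2 runs 2 units, time = 30
  J3 runs 2 units, time = 32
  J2 runs 2 units, time = 34
  J3 runs 2 units, time = 36
  J2 runs 2 units, time = 38
  J3 runs 2 units, time = 40
Finish times: [17, 38, 40, 28]
Average turnaround = 123/4 = 30.75

30.75


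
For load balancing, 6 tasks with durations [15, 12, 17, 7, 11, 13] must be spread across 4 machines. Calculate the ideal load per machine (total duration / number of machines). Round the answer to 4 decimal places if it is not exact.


Total processing time = 15 + 12 + 17 + 7 + 11 + 13 = 75
Number of machines = 4
Ideal balanced load = 75 / 4 = 18.75

18.75


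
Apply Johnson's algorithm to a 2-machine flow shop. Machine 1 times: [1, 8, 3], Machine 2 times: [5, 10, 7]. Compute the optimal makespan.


Apply Johnson's rule:
  Group 1 (a <= b): [(1, 1, 5), (3, 3, 7), (2, 8, 10)]
  Group 2 (a > b): []
Optimal job order: [1, 3, 2]
Schedule:
  Job 1: M1 done at 1, M2 done at 6
  Job 3: M1 done at 4, M2 done at 13
  Job 2: M1 done at 12, M2 done at 23
Makespan = 23

23


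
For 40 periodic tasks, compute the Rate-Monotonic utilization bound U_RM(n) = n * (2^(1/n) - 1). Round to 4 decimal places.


Compute 2^(1/40) = 1.0174796921
Subtract 1: 1.0174796921 - 1 = 0.0174796921
Multiply by n: 40 * 0.0174796921 = 0.6991876840
Round to 4 dp: 0.6992

0.6992


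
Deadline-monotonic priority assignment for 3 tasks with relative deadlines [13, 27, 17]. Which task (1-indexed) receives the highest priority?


Sort tasks by relative deadline (ascending):
  Task 1: deadline = 13
  Task 3: deadline = 17
  Task 2: deadline = 27
Priority order (highest first): [1, 3, 2]
Highest priority task = 1

1


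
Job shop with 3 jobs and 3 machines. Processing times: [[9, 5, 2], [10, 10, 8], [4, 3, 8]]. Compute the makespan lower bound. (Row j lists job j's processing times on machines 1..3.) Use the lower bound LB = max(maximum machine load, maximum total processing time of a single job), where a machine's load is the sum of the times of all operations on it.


Machine loads:
  Machine 1: 9 + 10 + 4 = 23
  Machine 2: 5 + 10 + 3 = 18
  Machine 3: 2 + 8 + 8 = 18
Max machine load = 23
Job totals:
  Job 1: 16
  Job 2: 28
  Job 3: 15
Max job total = 28
Lower bound = max(23, 28) = 28

28


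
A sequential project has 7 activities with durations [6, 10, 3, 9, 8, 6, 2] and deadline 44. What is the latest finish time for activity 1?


LF(activity 1) = deadline - sum of successor durations
Successors: activities 2 through 7 with durations [10, 3, 9, 8, 6, 2]
Sum of successor durations = 38
LF = 44 - 38 = 6

6


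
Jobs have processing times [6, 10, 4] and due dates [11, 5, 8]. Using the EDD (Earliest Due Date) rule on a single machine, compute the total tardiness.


Sort by due date (EDD order): [(10, 5), (4, 8), (6, 11)]
Compute completion times and tardiness:
  Job 1: p=10, d=5, C=10, tardiness=max(0,10-5)=5
  Job 2: p=4, d=8, C=14, tardiness=max(0,14-8)=6
  Job 3: p=6, d=11, C=20, tardiness=max(0,20-11)=9
Total tardiness = 20

20


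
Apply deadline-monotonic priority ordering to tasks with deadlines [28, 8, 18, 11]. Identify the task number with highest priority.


Sort tasks by relative deadline (ascending):
  Task 2: deadline = 8
  Task 4: deadline = 11
  Task 3: deadline = 18
  Task 1: deadline = 28
Priority order (highest first): [2, 4, 3, 1]
Highest priority task = 2

2


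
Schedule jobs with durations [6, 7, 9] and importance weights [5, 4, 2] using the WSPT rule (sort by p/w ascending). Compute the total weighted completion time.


Compute p/w ratios and sort ascending (WSPT): [(6, 5), (7, 4), (9, 2)]
Compute weighted completion times:
  Job (p=6,w=5): C=6, w*C=5*6=30
  Job (p=7,w=4): C=13, w*C=4*13=52
  Job (p=9,w=2): C=22, w*C=2*22=44
Total weighted completion time = 126

126


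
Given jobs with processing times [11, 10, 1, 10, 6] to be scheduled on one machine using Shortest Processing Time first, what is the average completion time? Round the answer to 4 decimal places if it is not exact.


Sort jobs by processing time (SPT order): [1, 6, 10, 10, 11]
Compute completion times sequentially:
  Job 1: processing = 1, completes at 1
  Job 2: processing = 6, completes at 7
  Job 3: processing = 10, completes at 17
  Job 4: processing = 10, completes at 27
  Job 5: processing = 11, completes at 38
Sum of completion times = 90
Average completion time = 90/5 = 18.0

18.0


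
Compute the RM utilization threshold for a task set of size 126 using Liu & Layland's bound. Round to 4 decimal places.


Compute 2^(1/126) = 1.0055163273
Subtract 1: 1.0055163273 - 1 = 0.0055163273
Multiply by n: 126 * 0.0055163273 = 0.6950572398
Round to 4 dp: 0.6951

0.6951


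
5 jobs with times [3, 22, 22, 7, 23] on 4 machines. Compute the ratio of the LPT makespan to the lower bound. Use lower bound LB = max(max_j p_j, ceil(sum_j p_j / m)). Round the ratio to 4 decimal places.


LPT order: [23, 22, 22, 7, 3]
Machine loads after assignment: [23, 22, 22, 10]
LPT makespan = 23
Lower bound = max(max_job, ceil(total/4)) = max(23, 20) = 23
Ratio = 23 / 23 = 1.0

1.0


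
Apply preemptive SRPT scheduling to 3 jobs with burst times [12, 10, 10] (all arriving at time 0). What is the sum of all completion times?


Since all jobs arrive at t=0, SRPT equals SPT ordering.
SPT order: [10, 10, 12]
Completion times:
  Job 1: p=10, C=10
  Job 2: p=10, C=20
  Job 3: p=12, C=32
Total completion time = 10 + 20 + 32 = 62

62


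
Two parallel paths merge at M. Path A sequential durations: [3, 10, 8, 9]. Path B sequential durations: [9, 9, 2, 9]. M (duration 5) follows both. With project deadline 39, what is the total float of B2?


Forward pass: ES(B2) = sum of predecessors on chain B = 9
EF = ES + duration = 9 + 9 = 18
Backward pass: LF(M) = deadline = 39; LS(M) = 39 - 5 = 34
LF(B2) = LS(M) - sum(successors on chain B) = 34 - 11 = 23
LS = LF - duration = 23 - 9 = 14
Total float = LS - ES = 14 - 9 = 5

5


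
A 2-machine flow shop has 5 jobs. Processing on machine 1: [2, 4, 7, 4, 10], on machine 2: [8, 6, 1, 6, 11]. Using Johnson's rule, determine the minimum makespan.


Apply Johnson's rule:
  Group 1 (a <= b): [(1, 2, 8), (2, 4, 6), (4, 4, 6), (5, 10, 11)]
  Group 2 (a > b): [(3, 7, 1)]
Optimal job order: [1, 2, 4, 5, 3]
Schedule:
  Job 1: M1 done at 2, M2 done at 10
  Job 2: M1 done at 6, M2 done at 16
  Job 4: M1 done at 10, M2 done at 22
  Job 5: M1 done at 20, M2 done at 33
  Job 3: M1 done at 27, M2 done at 34
Makespan = 34

34


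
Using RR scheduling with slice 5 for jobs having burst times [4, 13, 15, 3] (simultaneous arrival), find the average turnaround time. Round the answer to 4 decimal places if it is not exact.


Time quantum = 5
Execution trace:
  J1 runs 4 units, time = 4
  J2 runs 5 units, time = 9
  J3 runs 5 units, time = 14
  J4 runs 3 units, time = 17
  J2 runs 5 units, time = 22
  J3 runs 5 units, time = 27
  J2 runs 3 units, time = 30
  J3 runs 5 units, time = 35
Finish times: [4, 30, 35, 17]
Average turnaround = 86/4 = 21.5

21.5


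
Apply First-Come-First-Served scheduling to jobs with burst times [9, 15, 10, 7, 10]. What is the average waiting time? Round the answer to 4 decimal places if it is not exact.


FCFS order (as given): [9, 15, 10, 7, 10]
Waiting times:
  Job 1: wait = 0
  Job 2: wait = 9
  Job 3: wait = 24
  Job 4: wait = 34
  Job 5: wait = 41
Sum of waiting times = 108
Average waiting time = 108/5 = 21.6

21.6


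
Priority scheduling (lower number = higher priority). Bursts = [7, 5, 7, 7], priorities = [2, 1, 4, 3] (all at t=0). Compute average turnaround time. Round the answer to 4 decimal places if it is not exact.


Sort by priority (ascending = highest first):
Order: [(1, 5), (2, 7), (3, 7), (4, 7)]
Completion times:
  Priority 1, burst=5, C=5
  Priority 2, burst=7, C=12
  Priority 3, burst=7, C=19
  Priority 4, burst=7, C=26
Average turnaround = 62/4 = 15.5

15.5


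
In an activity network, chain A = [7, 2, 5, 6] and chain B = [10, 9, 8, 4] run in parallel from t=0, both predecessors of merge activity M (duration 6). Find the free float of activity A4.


ES(A4) = sum of predecessors on chain A = 14
EF(A4) = ES + duration = 14 + 6 = 20
Successor of A4 is M. ES(M) = max(sum(A), sum(B)) = max(20, 31) = 31
Free float = ES(successor) - EF(current) = 31 - 20 = 11

11


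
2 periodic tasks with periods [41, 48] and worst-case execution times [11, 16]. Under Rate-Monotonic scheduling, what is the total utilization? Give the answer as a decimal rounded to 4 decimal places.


Compute individual utilizations (exact fractions):
  Task 1: C/T = 11/41 (approx. 0.2683)
  Task 2: C/T = 16/48 = 1/3 (approx. 0.3333)
Total utilization U = 11/41 + 1/3 = 74/123
Rounded to 4 decimal places: U = 0.6016
RM (Liu & Layland) bound for 2 tasks = 0.828427; compare with U = 74/123 (approx. 0.601626)
U <= bound, so schedulable by RM sufficient condition.

0.6016


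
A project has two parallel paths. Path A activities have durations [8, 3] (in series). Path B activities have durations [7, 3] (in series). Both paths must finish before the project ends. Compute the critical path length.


Path A total = 8 + 3 = 11
Path B total = 7 + 3 = 10
Critical path = longest path = max(11, 10) = 11

11


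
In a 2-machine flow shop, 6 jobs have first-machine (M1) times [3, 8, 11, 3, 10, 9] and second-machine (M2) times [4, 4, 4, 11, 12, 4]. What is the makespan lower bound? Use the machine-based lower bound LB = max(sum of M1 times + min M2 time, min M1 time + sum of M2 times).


LB1 = sum(M1 times) + min(M2 times) = 44 + 4 = 48
LB2 = min(M1 times) + sum(M2 times) = 3 + 39 = 42
Lower bound = max(LB1, LB2) = max(48, 42) = 48

48


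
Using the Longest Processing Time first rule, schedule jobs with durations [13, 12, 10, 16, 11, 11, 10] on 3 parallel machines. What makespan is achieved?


Sort jobs in decreasing order (LPT): [16, 13, 12, 11, 11, 10, 10]
Assign each job to the least loaded machine:
  Machine 1: jobs [16, 10], load = 26
  Machine 2: jobs [13, 11], load = 24
  Machine 3: jobs [12, 11, 10], load = 33
Makespan = max load = 33

33


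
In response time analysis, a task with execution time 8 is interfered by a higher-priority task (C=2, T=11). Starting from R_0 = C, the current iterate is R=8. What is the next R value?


R_next = C + ceil(R_prev / T_hp) * C_hp
ceil(8 / 11) = ceil(0.7273) = 1
Interference = 1 * 2 = 2
R_next = 8 + 2 = 10

10


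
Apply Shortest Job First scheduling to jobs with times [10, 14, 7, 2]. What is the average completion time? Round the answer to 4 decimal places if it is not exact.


SJF order (ascending): [2, 7, 10, 14]
Completion times:
  Job 1: burst=2, C=2
  Job 2: burst=7, C=9
  Job 3: burst=10, C=19
  Job 4: burst=14, C=33
Average completion = 63/4 = 15.75

15.75


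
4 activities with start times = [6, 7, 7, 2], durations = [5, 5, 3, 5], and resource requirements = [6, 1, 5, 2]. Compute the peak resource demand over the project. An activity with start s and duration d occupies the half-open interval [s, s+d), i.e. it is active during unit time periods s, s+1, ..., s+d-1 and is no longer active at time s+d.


Each activity i is active on [start_i, start_i + duration_i).
Compute total resource usage per time slot:
  t=0: active resources = [], total = 0
  t=1: active resources = [], total = 0
  t=2: active resources = [2], total = 2
  t=3: active resources = [2], total = 2
  t=4: active resources = [2], total = 2
  t=5: active resources = [2], total = 2
  t=6: active resources = [6, 2], total = 8
  t=7: active resources = [6, 1, 5], total = 12
  t=8: active resources = [6, 1, 5], total = 12
  t=9: active resources = [6, 1, 5], total = 12
  t=10: active resources = [6, 1], total = 7
  t=11: active resources = [1], total = 1
Peak resource demand = 12

12


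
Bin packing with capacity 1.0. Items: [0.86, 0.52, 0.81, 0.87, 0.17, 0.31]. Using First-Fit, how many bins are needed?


Place items sequentially using First-Fit:
  Item 0.86 -> new Bin 1
  Item 0.52 -> new Bin 2
  Item 0.81 -> new Bin 3
  Item 0.87 -> new Bin 4
  Item 0.17 -> Bin 2 (now 0.69)
  Item 0.31 -> Bin 2 (now 1.0)
Total bins used = 4

4


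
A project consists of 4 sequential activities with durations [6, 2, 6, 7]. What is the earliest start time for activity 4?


Activity 4 starts after activities 1 through 3 complete.
Predecessor durations: [6, 2, 6]
ES = 6 + 2 + 6 = 14

14


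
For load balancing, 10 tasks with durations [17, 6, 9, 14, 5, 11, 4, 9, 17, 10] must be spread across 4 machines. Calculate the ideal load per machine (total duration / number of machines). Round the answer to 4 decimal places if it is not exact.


Total processing time = 17 + 6 + 9 + 14 + 5 + 11 + 4 + 9 + 17 + 10 = 102
Number of machines = 4
Ideal balanced load = 102 / 4 = 25.5

25.5


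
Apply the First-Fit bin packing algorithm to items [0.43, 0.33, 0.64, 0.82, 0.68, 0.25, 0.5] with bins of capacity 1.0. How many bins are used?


Place items sequentially using First-Fit:
  Item 0.43 -> new Bin 1
  Item 0.33 -> Bin 1 (now 0.76)
  Item 0.64 -> new Bin 2
  Item 0.82 -> new Bin 3
  Item 0.68 -> new Bin 4
  Item 0.25 -> Bin 2 (now 0.89)
  Item 0.5 -> new Bin 5
Total bins used = 5

5


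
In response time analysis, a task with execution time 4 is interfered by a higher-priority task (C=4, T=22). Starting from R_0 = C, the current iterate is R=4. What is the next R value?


R_next = C + ceil(R_prev / T_hp) * C_hp
ceil(4 / 22) = ceil(0.1818) = 1
Interference = 1 * 4 = 4
R_next = 4 + 4 = 8

8


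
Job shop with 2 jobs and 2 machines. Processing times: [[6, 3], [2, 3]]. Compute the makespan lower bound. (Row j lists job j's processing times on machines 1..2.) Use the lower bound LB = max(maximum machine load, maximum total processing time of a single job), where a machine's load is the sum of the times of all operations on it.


Machine loads:
  Machine 1: 6 + 2 = 8
  Machine 2: 3 + 3 = 6
Max machine load = 8
Job totals:
  Job 1: 9
  Job 2: 5
Max job total = 9
Lower bound = max(8, 9) = 9

9


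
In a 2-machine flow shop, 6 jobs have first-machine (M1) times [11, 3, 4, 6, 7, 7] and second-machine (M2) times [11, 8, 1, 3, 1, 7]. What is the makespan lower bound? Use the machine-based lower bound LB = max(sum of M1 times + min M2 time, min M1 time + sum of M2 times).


LB1 = sum(M1 times) + min(M2 times) = 38 + 1 = 39
LB2 = min(M1 times) + sum(M2 times) = 3 + 31 = 34
Lower bound = max(LB1, LB2) = max(39, 34) = 39

39


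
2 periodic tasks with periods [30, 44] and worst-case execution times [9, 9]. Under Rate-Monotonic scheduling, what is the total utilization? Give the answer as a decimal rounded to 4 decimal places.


Compute individual utilizations (exact fractions):
  Task 1: C/T = 9/30 = 3/10 (approx. 0.3)
  Task 2: C/T = 9/44 (approx. 0.2045)
Total utilization U = 3/10 + 9/44 = 111/220
Rounded to 4 decimal places: U = 0.5045
RM (Liu & Layland) bound for 2 tasks = 0.828427; compare with U = 111/220 (approx. 0.504545)
U <= bound, so schedulable by RM sufficient condition.

0.5045


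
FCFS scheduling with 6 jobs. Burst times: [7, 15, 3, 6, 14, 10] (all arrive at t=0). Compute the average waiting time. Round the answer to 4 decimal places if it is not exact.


FCFS order (as given): [7, 15, 3, 6, 14, 10]
Waiting times:
  Job 1: wait = 0
  Job 2: wait = 7
  Job 3: wait = 22
  Job 4: wait = 25
  Job 5: wait = 31
  Job 6: wait = 45
Sum of waiting times = 130
Average waiting time = 130/6 = 21.6667

21.6667


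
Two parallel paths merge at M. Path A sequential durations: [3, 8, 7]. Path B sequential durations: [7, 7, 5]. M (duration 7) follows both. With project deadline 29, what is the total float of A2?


Forward pass: ES(A2) = sum of predecessors on chain A = 3
EF = ES + duration = 3 + 8 = 11
Backward pass: LF(M) = deadline = 29; LS(M) = 29 - 7 = 22
LF(A2) = LS(M) - sum(successors on chain A) = 22 - 7 = 15
LS = LF - duration = 15 - 8 = 7
Total float = LS - ES = 7 - 3 = 4

4


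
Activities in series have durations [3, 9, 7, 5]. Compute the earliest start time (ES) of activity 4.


Activity 4 starts after activities 1 through 3 complete.
Predecessor durations: [3, 9, 7]
ES = 3 + 9 + 7 = 19

19


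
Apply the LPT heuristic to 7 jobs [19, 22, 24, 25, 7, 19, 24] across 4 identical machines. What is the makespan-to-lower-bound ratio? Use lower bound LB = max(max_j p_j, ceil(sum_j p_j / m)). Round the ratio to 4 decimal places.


LPT order: [25, 24, 24, 22, 19, 19, 7]
Machine loads after assignment: [25, 43, 31, 41]
LPT makespan = 43
Lower bound = max(max_job, ceil(total/4)) = max(25, 35) = 35
Ratio = 43 / 35 = 1.2286

1.2286


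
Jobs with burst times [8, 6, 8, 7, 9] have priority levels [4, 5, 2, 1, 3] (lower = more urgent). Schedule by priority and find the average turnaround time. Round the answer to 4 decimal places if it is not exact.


Sort by priority (ascending = highest first):
Order: [(1, 7), (2, 8), (3, 9), (4, 8), (5, 6)]
Completion times:
  Priority 1, burst=7, C=7
  Priority 2, burst=8, C=15
  Priority 3, burst=9, C=24
  Priority 4, burst=8, C=32
  Priority 5, burst=6, C=38
Average turnaround = 116/5 = 23.2

23.2


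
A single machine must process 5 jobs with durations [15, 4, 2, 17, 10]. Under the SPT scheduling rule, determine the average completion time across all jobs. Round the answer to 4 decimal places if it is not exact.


Sort jobs by processing time (SPT order): [2, 4, 10, 15, 17]
Compute completion times sequentially:
  Job 1: processing = 2, completes at 2
  Job 2: processing = 4, completes at 6
  Job 3: processing = 10, completes at 16
  Job 4: processing = 15, completes at 31
  Job 5: processing = 17, completes at 48
Sum of completion times = 103
Average completion time = 103/5 = 20.6

20.6


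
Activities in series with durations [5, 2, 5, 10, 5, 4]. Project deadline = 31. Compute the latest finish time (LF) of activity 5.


LF(activity 5) = deadline - sum of successor durations
Successors: activities 6 through 6 with durations [4]
Sum of successor durations = 4
LF = 31 - 4 = 27

27


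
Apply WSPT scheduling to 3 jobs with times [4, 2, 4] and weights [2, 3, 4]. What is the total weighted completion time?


Compute p/w ratios and sort ascending (WSPT): [(2, 3), (4, 4), (4, 2)]
Compute weighted completion times:
  Job (p=2,w=3): C=2, w*C=3*2=6
  Job (p=4,w=4): C=6, w*C=4*6=24
  Job (p=4,w=2): C=10, w*C=2*10=20
Total weighted completion time = 50

50


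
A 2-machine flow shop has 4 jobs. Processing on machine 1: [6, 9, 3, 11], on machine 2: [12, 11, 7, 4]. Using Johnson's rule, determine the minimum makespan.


Apply Johnson's rule:
  Group 1 (a <= b): [(3, 3, 7), (1, 6, 12), (2, 9, 11)]
  Group 2 (a > b): [(4, 11, 4)]
Optimal job order: [3, 1, 2, 4]
Schedule:
  Job 3: M1 done at 3, M2 done at 10
  Job 1: M1 done at 9, M2 done at 22
  Job 2: M1 done at 18, M2 done at 33
  Job 4: M1 done at 29, M2 done at 37
Makespan = 37

37


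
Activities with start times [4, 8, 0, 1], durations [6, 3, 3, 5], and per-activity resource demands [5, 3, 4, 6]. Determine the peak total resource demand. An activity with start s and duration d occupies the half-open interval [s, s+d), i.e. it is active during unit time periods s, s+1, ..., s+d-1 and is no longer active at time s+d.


Each activity i is active on [start_i, start_i + duration_i).
Compute total resource usage per time slot:
  t=0: active resources = [4], total = 4
  t=1: active resources = [4, 6], total = 10
  t=2: active resources = [4, 6], total = 10
  t=3: active resources = [6], total = 6
  t=4: active resources = [5, 6], total = 11
  t=5: active resources = [5, 6], total = 11
  t=6: active resources = [5], total = 5
  t=7: active resources = [5], total = 5
  t=8: active resources = [5, 3], total = 8
  t=9: active resources = [5, 3], total = 8
  t=10: active resources = [3], total = 3
Peak resource demand = 11

11


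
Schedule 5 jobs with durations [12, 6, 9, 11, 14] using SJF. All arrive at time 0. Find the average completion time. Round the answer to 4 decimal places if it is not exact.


SJF order (ascending): [6, 9, 11, 12, 14]
Completion times:
  Job 1: burst=6, C=6
  Job 2: burst=9, C=15
  Job 3: burst=11, C=26
  Job 4: burst=12, C=38
  Job 5: burst=14, C=52
Average completion = 137/5 = 27.4

27.4
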